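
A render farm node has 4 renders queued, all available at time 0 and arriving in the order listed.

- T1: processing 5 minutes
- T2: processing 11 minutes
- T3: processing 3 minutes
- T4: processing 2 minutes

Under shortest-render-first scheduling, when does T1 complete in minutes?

SPT (increasing processing time): T4 T3 T1 T2.
T4: 0→2
T3: 2→5
T1: 5→10

10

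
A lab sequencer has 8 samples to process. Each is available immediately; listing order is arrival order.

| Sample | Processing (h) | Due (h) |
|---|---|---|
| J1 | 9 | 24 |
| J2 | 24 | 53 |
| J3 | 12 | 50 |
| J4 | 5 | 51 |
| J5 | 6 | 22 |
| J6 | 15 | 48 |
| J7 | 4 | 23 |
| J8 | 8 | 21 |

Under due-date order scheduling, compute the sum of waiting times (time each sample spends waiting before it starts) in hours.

EDD (increasing due date): J8 J5 J7 J1 J6 J3 J4 J2.
J8: waits 0, runs 0→8
J5: waits 8, runs 8→14
J7: waits 14, runs 14→18
J1: waits 18, runs 18→27
J6: waits 27, runs 27→42
J3: waits 42, runs 42→54
J4: waits 54, runs 54→59
J2: waits 59, runs 59→83
Sum = 0+8+14+18+27+42+54+59 = 222.

222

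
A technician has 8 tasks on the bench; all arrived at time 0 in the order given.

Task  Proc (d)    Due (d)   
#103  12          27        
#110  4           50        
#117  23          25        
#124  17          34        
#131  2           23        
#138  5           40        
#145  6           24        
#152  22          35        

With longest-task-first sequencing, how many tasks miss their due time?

7

LPT (decreasing processing time): #117 #152 #124 #103 #145 #138 #110 #131.
#117: 0→23, due 25, tardiness 0
#152: 23→45, due 35, tardiness 10
#124: 45→62, due 34, tardiness 28
#103: 62→74, due 27, tardiness 47
#145: 74→80, due 24, tardiness 56
#138: 80→85, due 40, tardiness 45
#110: 85→89, due 50, tardiness 39
#131: 89→91, due 23, tardiness 68
Late tasks: 7.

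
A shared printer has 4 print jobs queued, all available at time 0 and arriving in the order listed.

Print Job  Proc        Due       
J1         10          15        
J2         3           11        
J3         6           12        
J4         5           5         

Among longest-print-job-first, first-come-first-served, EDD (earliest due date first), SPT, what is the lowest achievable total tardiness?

11

LPT (decreasing processing time): J1 J3 J4 J2.
J1: 0→10, due 15, tardiness 0
J3: 10→16, due 12, tardiness 4
J4: 16→21, due 5, tardiness 16
J2: 21→24, due 11, tardiness 13
Sum = 0+4+16+13 = 33.
FIFO (arrival order): J1 J2 J3 J4.
J1: 0→10, due 15, tardiness 0
J2: 10→13, due 11, tardiness 2
J3: 13→19, due 12, tardiness 7
J4: 19→24, due 5, tardiness 19
Sum = 0+2+7+19 = 28.
EDD (increasing due date): J4 J2 J3 J1.
J4: 0→5, due 5, tardiness 0
J2: 5→8, due 11, tardiness 0
J3: 8→14, due 12, tardiness 2
J1: 14→24, due 15, tardiness 9
Sum = 0+0+2+9 = 11.
SPT (increasing processing time): J2 J4 J3 J1.
J2: 0→3, due 11, tardiness 0
J4: 3→8, due 5, tardiness 3
J3: 8→14, due 12, tardiness 2
J1: 14→24, due 15, tardiness 9
Sum = 0+3+2+9 = 14.
LPT 33, FIFO 28, EDD 11, SPT 14 → minimum 11.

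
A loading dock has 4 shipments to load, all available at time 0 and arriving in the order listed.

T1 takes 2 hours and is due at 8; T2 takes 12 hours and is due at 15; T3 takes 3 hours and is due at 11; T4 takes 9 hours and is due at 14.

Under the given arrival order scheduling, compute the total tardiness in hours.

FIFO (arrival order): T1 T2 T3 T4.
T1: 0→2, due 8, tardiness 0
T2: 2→14, due 15, tardiness 0
T3: 14→17, due 11, tardiness 6
T4: 17→26, due 14, tardiness 12
Sum = 0+0+6+12 = 18.

18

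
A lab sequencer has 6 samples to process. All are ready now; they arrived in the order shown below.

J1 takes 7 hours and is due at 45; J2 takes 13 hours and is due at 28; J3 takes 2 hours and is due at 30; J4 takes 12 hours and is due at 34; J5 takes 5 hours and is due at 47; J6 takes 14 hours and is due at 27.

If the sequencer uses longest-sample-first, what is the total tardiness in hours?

LPT (decreasing processing time): J6 J2 J4 J1 J5 J3.
J6: 0→14, due 27, tardiness 0
J2: 14→27, due 28, tardiness 0
J4: 27→39, due 34, tardiness 5
J1: 39→46, due 45, tardiness 1
J5: 46→51, due 47, tardiness 4
J3: 51→53, due 30, tardiness 23
Sum = 0+0+5+1+4+23 = 33.

33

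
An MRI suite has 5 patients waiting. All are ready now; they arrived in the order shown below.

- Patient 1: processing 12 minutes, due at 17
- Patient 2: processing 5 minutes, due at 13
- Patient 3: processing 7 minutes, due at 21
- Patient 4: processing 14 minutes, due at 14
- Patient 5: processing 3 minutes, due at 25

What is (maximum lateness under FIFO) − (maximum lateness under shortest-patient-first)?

-3

FIFO (arrival order): Patient 1 Patient 2 Patient 3 Patient 4 Patient 5.
Patient 1: 0→12, due 17, lateness -5
Patient 2: 12→17, due 13, lateness 4
Patient 3: 17→24, due 21, lateness 3
Patient 4: 24→38, due 14, lateness 24
Patient 5: 38→41, due 25, lateness 16
Maximum = 24.
SPT (increasing processing time): Patient 5 Patient 2 Patient 3 Patient 1 Patient 4.
Patient 5: 0→3, due 25, lateness -22
Patient 2: 3→8, due 13, lateness -5
Patient 3: 8→15, due 21, lateness -6
Patient 1: 15→27, due 17, lateness 10
Patient 4: 27→41, due 14, lateness 27
Maximum = 27.
Difference = 24 − 27 = -3.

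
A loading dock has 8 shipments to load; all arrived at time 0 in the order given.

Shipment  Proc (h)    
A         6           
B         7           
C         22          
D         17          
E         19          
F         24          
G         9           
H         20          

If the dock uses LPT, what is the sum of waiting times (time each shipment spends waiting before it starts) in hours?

552

LPT (decreasing processing time): F C H E D G B A.
F: waits 0, runs 0→24
C: waits 24, runs 24→46
H: waits 46, runs 46→66
E: waits 66, runs 66→85
D: waits 85, runs 85→102
G: waits 102, runs 102→111
B: waits 111, runs 111→118
A: waits 118, runs 118→124
Sum = 0+24+46+66+85+102+111+118 = 552.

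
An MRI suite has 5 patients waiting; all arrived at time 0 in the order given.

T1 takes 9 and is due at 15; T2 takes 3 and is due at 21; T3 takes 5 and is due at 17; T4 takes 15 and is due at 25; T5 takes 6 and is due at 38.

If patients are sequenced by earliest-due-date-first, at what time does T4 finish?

EDD (increasing due date): T1 T3 T2 T4 T5.
T1: 0→9
T3: 9→14
T2: 14→17
T4: 17→32

32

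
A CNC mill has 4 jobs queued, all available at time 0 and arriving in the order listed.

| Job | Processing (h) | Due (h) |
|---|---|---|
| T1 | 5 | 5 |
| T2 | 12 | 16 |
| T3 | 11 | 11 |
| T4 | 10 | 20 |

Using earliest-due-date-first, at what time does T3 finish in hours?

EDD (increasing due date): T1 T3 T2 T4.
T1: 0→5
T3: 5→16

16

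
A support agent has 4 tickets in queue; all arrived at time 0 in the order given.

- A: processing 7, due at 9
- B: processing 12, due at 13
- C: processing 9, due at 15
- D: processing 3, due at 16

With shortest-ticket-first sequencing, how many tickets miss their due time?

SPT (increasing processing time): D A C B.
D: 0→3, due 16, tardiness 0
A: 3→10, due 9, tardiness 1
C: 10→19, due 15, tardiness 4
B: 19→31, due 13, tardiness 18
Late tickets: 3.

3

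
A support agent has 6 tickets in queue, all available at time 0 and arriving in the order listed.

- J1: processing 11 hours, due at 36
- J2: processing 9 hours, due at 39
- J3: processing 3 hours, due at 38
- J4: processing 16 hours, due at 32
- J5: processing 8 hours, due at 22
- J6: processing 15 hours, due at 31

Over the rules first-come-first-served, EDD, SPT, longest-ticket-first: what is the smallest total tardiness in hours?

45

FIFO (arrival order): J1 J2 J3 J4 J5 J6.
J1: 0→11, due 36, tardiness 0
J2: 11→20, due 39, tardiness 0
J3: 20→23, due 38, tardiness 0
J4: 23→39, due 32, tardiness 7
J5: 39→47, due 22, tardiness 25
J6: 47→62, due 31, tardiness 31
Sum = 0+0+0+7+25+31 = 63.
EDD (increasing due date): J5 J6 J4 J1 J3 J2.
J5: 0→8, due 22, tardiness 0
J6: 8→23, due 31, tardiness 0
J4: 23→39, due 32, tardiness 7
J1: 39→50, due 36, tardiness 14
J3: 50→53, due 38, tardiness 15
J2: 53→62, due 39, tardiness 23
Sum = 0+0+7+14+15+23 = 59.
SPT (increasing processing time): J3 J5 J2 J1 J6 J4.
J3: 0→3, due 38, tardiness 0
J5: 3→11, due 22, tardiness 0
J2: 11→20, due 39, tardiness 0
J1: 20→31, due 36, tardiness 0
J6: 31→46, due 31, tardiness 15
J4: 46→62, due 32, tardiness 30
Sum = 0+0+0+0+15+30 = 45.
LPT (decreasing processing time): J4 J6 J1 J2 J5 J3.
J4: 0→16, due 32, tardiness 0
J6: 16→31, due 31, tardiness 0
J1: 31→42, due 36, tardiness 6
J2: 42→51, due 39, tardiness 12
J5: 51→59, due 22, tardiness 37
J3: 59→62, due 38, tardiness 24
Sum = 0+0+6+12+37+24 = 79.
FIFO 63, EDD 59, SPT 45, LPT 79 → minimum 45.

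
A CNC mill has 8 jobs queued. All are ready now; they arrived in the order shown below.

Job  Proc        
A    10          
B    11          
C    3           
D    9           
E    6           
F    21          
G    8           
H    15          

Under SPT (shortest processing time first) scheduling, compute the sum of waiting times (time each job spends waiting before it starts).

SPT (increasing processing time): C E G D A B H F.
C: waits 0, runs 0→3
E: waits 3, runs 3→9
G: waits 9, runs 9→17
D: waits 17, runs 17→26
A: waits 26, runs 26→36
B: waits 36, runs 36→47
H: waits 47, runs 47→62
F: waits 62, runs 62→83
Sum = 0+3+9+17+26+36+47+62 = 200.

200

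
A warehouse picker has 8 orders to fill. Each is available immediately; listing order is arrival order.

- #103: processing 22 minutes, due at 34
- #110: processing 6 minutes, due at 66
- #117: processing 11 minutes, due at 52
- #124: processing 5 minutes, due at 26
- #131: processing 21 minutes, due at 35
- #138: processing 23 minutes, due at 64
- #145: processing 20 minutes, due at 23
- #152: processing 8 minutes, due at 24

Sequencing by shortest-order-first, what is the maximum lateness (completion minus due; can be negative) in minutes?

SPT (increasing processing time): #124 #110 #152 #117 #145 #131 #103 #138.
#124: 0→5, due 26, lateness -21
#110: 5→11, due 66, lateness -55
#152: 11→19, due 24, lateness -5
#117: 19→30, due 52, lateness -22
#145: 30→50, due 23, lateness 27
#131: 50→71, due 35, lateness 36
#103: 71→93, due 34, lateness 59
#138: 93→116, due 64, lateness 52
Maximum = 59.

59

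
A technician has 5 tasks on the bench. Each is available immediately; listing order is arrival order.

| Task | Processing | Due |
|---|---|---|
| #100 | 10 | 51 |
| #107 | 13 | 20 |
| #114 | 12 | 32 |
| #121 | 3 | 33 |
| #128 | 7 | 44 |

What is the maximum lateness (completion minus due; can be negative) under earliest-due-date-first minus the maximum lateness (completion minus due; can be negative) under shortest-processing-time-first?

-30

EDD (increasing due date): #107 #114 #121 #128 #100.
#107: 0→13, due 20, lateness -7
#114: 13→25, due 32, lateness -7
#121: 25→28, due 33, lateness -5
#128: 28→35, due 44, lateness -9
#100: 35→45, due 51, lateness -6
Maximum = -5.
SPT (increasing processing time): #121 #128 #100 #114 #107.
#121: 0→3, due 33, lateness -30
#128: 3→10, due 44, lateness -34
#100: 10→20, due 51, lateness -31
#114: 20→32, due 32, lateness 0
#107: 32→45, due 20, lateness 25
Maximum = 25.
Difference = -5 − 25 = -30.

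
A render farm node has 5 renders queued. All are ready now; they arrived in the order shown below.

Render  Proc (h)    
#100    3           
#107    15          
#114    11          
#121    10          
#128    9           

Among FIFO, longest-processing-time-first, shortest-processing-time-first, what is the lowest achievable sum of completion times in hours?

FIFO (arrival order): #100 #107 #114 #121 #128.
#100: 0→3
#107: 3→18
#114: 18→29
#121: 29→39
#128: 39→48
Sum = 3+18+29+39+48 = 137.
LPT (decreasing processing time): #107 #114 #121 #128 #100.
#107: 0→15
#114: 15→26
#121: 26→36
#128: 36→45
#100: 45→48
Sum = 15+26+36+45+48 = 170.
SPT (increasing processing time): #100 #128 #121 #114 #107.
#100: 0→3
#128: 3→12
#121: 12→22
#114: 22→33
#107: 33→48
Sum = 3+12+22+33+48 = 118.
FIFO 137, LPT 170, SPT 118 → minimum 118.

118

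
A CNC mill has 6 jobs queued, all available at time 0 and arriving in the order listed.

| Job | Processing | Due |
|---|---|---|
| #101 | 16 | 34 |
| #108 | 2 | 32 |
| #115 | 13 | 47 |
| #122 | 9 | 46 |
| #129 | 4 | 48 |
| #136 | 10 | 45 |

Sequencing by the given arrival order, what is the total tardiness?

FIFO (arrival order): #101 #108 #115 #122 #129 #136.
#101: 0→16, due 34, tardiness 0
#108: 16→18, due 32, tardiness 0
#115: 18→31, due 47, tardiness 0
#122: 31→40, due 46, tardiness 0
#129: 40→44, due 48, tardiness 0
#136: 44→54, due 45, tardiness 9
Sum = 0+0+0+0+0+9 = 9.

9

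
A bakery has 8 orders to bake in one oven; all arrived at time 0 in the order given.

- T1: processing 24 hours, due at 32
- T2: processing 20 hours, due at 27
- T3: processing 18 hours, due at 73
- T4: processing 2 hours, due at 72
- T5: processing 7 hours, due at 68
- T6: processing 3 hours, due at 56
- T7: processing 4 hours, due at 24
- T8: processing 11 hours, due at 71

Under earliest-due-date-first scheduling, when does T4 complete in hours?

EDD (increasing due date): T7 T2 T1 T6 T5 T8 T4 T3.
T7: 0→4
T2: 4→24
T1: 24→48
T6: 48→51
T5: 51→58
T8: 58→69
T4: 69→71

71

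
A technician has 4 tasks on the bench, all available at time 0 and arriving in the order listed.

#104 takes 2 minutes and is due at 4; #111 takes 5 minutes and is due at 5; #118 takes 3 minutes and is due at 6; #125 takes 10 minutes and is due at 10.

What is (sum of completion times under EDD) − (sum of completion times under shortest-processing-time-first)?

EDD (increasing due date): #104 #111 #118 #125.
#104: 0→2
#111: 2→7
#118: 7→10
#125: 10→20
Sum = 2+7+10+20 = 39.
SPT (increasing processing time): #104 #118 #111 #125.
#104: 0→2
#118: 2→5
#111: 5→10
#125: 10→20
Sum = 2+5+10+20 = 37.
Difference = 39 − 37 = 2.

2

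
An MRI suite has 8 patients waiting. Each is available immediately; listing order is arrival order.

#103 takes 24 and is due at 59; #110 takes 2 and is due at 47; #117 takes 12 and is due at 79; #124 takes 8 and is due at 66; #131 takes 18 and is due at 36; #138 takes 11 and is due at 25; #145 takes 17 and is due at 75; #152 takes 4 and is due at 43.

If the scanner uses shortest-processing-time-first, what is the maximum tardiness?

SPT (increasing processing time): #110 #152 #124 #138 #117 #145 #131 #103.
#110: 0→2, due 47, tardiness 0
#152: 2→6, due 43, tardiness 0
#124: 6→14, due 66, tardiness 0
#138: 14→25, due 25, tardiness 0
#117: 25→37, due 79, tardiness 0
#145: 37→54, due 75, tardiness 0
#131: 54→72, due 36, tardiness 36
#103: 72→96, due 59, tardiness 37
Maximum = 37.

37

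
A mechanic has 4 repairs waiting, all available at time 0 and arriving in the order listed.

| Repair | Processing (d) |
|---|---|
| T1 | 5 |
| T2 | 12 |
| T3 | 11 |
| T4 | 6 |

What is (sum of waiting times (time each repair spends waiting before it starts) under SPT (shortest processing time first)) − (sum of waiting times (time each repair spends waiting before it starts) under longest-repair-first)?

-26

SPT (increasing processing time): T1 T4 T3 T2.
T1: waits 0, runs 0→5
T4: waits 5, runs 5→11
T3: waits 11, runs 11→22
T2: waits 22, runs 22→34
Sum = 0+5+11+22 = 38.
LPT (decreasing processing time): T2 T3 T4 T1.
T2: waits 0, runs 0→12
T3: waits 12, runs 12→23
T4: waits 23, runs 23→29
T1: waits 29, runs 29→34
Sum = 0+12+23+29 = 64.
Difference = 38 − 64 = -26.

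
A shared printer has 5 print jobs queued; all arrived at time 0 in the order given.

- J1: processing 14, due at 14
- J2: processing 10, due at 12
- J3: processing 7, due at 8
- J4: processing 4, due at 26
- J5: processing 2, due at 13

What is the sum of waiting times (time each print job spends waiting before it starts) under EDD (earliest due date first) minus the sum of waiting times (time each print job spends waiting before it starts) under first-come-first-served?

EDD (increasing due date): J3 J2 J5 J1 J4.
J3: waits 0, runs 0→7
J2: waits 7, runs 7→17
J5: waits 17, runs 17→19
J1: waits 19, runs 19→33
J4: waits 33, runs 33→37
Sum = 0+7+17+19+33 = 76.
FIFO (arrival order): J1 J2 J3 J4 J5.
J1: waits 0, runs 0→14
J2: waits 14, runs 14→24
J3: waits 24, runs 24→31
J4: waits 31, runs 31→35
J5: waits 35, runs 35→37
Sum = 0+14+24+31+35 = 104.
Difference = 76 − 104 = -28.

-28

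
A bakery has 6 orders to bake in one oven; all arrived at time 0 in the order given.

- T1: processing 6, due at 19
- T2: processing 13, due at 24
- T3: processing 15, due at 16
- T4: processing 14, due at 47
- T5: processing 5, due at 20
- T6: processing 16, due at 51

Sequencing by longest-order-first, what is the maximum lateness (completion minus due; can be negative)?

LPT (decreasing processing time): T6 T3 T4 T2 T1 T5.
T6: 0→16, due 51, lateness -35
T3: 16→31, due 16, lateness 15
T4: 31→45, due 47, lateness -2
T2: 45→58, due 24, lateness 34
T1: 58→64, due 19, lateness 45
T5: 64→69, due 20, lateness 49
Maximum = 49.

49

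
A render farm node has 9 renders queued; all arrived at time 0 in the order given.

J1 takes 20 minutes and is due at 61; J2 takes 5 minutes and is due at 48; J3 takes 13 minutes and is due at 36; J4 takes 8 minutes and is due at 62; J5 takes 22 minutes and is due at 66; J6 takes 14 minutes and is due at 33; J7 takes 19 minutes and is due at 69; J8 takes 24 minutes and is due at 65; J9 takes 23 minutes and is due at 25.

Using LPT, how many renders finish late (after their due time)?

LPT (decreasing processing time): J8 J9 J5 J1 J7 J6 J3 J4 J2.
J8: 0→24, due 65, tardiness 0
J9: 24→47, due 25, tardiness 22
J5: 47→69, due 66, tardiness 3
J1: 69→89, due 61, tardiness 28
J7: 89→108, due 69, tardiness 39
J6: 108→122, due 33, tardiness 89
J3: 122→135, due 36, tardiness 99
J4: 135→143, due 62, tardiness 81
J2: 143→148, due 48, tardiness 100
Late renders: 8.

8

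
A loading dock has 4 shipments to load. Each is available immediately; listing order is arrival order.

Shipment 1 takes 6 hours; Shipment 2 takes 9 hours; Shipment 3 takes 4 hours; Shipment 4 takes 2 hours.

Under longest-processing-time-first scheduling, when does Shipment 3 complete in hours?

LPT (decreasing processing time): Shipment 2 Shipment 1 Shipment 3 Shipment 4.
Shipment 2: 0→9
Shipment 1: 9→15
Shipment 3: 15→19

19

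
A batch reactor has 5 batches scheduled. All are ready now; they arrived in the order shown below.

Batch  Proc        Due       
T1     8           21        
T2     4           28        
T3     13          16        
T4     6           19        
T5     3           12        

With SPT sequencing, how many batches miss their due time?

SPT (increasing processing time): T5 T2 T4 T1 T3.
T5: 0→3, due 12, tardiness 0
T2: 3→7, due 28, tardiness 0
T4: 7→13, due 19, tardiness 0
T1: 13→21, due 21, tardiness 0
T3: 21→34, due 16, tardiness 18
Late batches: 1.

1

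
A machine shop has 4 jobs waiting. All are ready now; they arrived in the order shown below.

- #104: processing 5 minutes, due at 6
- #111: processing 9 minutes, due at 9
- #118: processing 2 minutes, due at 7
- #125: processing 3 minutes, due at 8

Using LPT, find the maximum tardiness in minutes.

12

LPT (decreasing processing time): #111 #104 #125 #118.
#111: 0→9, due 9, tardiness 0
#104: 9→14, due 6, tardiness 8
#125: 14→17, due 8, tardiness 9
#118: 17→19, due 7, tardiness 12
Maximum = 12.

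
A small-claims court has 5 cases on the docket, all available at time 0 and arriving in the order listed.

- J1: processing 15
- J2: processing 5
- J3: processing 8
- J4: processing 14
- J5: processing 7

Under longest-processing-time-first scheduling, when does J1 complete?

LPT (decreasing processing time): J1 J4 J3 J5 J2.
J1: 0→15

15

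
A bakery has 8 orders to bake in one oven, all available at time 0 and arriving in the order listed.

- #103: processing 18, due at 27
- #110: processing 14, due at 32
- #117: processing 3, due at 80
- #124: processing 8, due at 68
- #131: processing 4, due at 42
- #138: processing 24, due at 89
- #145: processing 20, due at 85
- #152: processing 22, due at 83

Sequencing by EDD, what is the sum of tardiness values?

28

EDD (increasing due date): #103 #110 #131 #124 #117 #152 #145 #138.
#103: 0→18, due 27, tardiness 0
#110: 18→32, due 32, tardiness 0
#131: 32→36, due 42, tardiness 0
#124: 36→44, due 68, tardiness 0
#117: 44→47, due 80, tardiness 0
#152: 47→69, due 83, tardiness 0
#145: 69→89, due 85, tardiness 4
#138: 89→113, due 89, tardiness 24
Sum = 0+0+0+0+0+0+4+24 = 28.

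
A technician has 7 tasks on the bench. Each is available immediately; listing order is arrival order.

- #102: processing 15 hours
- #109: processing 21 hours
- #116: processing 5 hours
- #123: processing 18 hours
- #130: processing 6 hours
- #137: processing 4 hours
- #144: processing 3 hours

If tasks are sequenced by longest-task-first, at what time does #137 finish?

69

LPT (decreasing processing time): #109 #123 #102 #130 #116 #137 #144.
#109: 0→21
#123: 21→39
#102: 39→54
#130: 54→60
#116: 60→65
#137: 65→69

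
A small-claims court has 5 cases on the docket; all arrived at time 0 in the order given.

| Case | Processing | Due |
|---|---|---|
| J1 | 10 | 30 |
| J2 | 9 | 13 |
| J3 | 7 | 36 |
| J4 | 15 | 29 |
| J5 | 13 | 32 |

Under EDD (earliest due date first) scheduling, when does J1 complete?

34

EDD (increasing due date): J2 J4 J1 J5 J3.
J2: 0→9
J4: 9→24
J1: 24→34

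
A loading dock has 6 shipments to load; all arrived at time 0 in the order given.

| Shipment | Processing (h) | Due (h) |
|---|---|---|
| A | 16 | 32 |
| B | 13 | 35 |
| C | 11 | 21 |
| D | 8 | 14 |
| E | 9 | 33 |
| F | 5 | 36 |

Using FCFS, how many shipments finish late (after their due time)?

FIFO (arrival order): A B C D E F.
A: 0→16, due 32, tardiness 0
B: 16→29, due 35, tardiness 0
C: 29→40, due 21, tardiness 19
D: 40→48, due 14, tardiness 34
E: 48→57, due 33, tardiness 24
F: 57→62, due 36, tardiness 26
Late shipments: 4.

4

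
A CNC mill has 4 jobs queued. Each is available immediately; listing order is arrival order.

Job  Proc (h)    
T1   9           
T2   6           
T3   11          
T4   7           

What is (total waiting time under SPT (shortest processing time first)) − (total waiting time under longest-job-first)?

SPT (increasing processing time): T2 T4 T1 T3.
T2: waits 0, runs 0→6
T4: waits 6, runs 6→13
T1: waits 13, runs 13→22
T3: waits 22, runs 22→33
Sum = 0+6+13+22 = 41.
LPT (decreasing processing time): T3 T1 T4 T2.
T3: waits 0, runs 0→11
T1: waits 11, runs 11→20
T4: waits 20, runs 20→27
T2: waits 27, runs 27→33
Sum = 0+11+20+27 = 58.
Difference = 41 − 58 = -17.

-17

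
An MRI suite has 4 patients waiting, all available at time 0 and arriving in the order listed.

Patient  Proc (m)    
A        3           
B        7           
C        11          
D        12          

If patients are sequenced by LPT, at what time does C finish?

23

LPT (decreasing processing time): D C B A.
D: 0→12
C: 12→23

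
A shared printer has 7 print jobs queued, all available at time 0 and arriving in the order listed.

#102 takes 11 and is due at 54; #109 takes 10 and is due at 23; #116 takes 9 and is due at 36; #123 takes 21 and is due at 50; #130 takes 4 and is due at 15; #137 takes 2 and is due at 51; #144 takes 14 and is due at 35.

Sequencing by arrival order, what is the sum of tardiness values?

83

FIFO (arrival order): #102 #109 #116 #123 #130 #137 #144.
#102: 0→11, due 54, tardiness 0
#109: 11→21, due 23, tardiness 0
#116: 21→30, due 36, tardiness 0
#123: 30→51, due 50, tardiness 1
#130: 51→55, due 15, tardiness 40
#137: 55→57, due 51, tardiness 6
#144: 57→71, due 35, tardiness 36
Sum = 0+0+0+1+40+6+36 = 83.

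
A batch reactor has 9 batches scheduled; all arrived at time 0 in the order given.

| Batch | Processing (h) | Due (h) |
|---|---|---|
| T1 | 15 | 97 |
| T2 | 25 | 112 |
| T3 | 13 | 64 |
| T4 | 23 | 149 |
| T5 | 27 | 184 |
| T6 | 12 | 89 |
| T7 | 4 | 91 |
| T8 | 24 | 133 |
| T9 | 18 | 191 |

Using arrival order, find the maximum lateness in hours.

28

FIFO (arrival order): T1 T2 T3 T4 T5 T6 T7 T8 T9.
T1: 0→15, due 97, lateness -82
T2: 15→40, due 112, lateness -72
T3: 40→53, due 64, lateness -11
T4: 53→76, due 149, lateness -73
T5: 76→103, due 184, lateness -81
T6: 103→115, due 89, lateness 26
T7: 115→119, due 91, lateness 28
T8: 119→143, due 133, lateness 10
T9: 143→161, due 191, lateness -30
Maximum = 28.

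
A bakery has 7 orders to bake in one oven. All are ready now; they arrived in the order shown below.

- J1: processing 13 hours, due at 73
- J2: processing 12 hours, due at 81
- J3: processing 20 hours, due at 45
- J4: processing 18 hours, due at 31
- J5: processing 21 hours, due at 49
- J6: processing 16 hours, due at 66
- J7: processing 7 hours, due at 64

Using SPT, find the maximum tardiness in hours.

58

SPT (increasing processing time): J7 J2 J1 J6 J4 J3 J5.
J7: 0→7, due 64, tardiness 0
J2: 7→19, due 81, tardiness 0
J1: 19→32, due 73, tardiness 0
J6: 32→48, due 66, tardiness 0
J4: 48→66, due 31, tardiness 35
J3: 66→86, due 45, tardiness 41
J5: 86→107, due 49, tardiness 58
Maximum = 58.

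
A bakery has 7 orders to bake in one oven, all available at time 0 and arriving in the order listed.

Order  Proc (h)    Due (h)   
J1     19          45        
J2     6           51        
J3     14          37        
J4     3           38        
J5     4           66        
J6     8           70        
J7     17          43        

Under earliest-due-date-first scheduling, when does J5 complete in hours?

EDD (increasing due date): J3 J4 J7 J1 J2 J5 J6.
J3: 0→14
J4: 14→17
J7: 17→34
J1: 34→53
J2: 53→59
J5: 59→63

63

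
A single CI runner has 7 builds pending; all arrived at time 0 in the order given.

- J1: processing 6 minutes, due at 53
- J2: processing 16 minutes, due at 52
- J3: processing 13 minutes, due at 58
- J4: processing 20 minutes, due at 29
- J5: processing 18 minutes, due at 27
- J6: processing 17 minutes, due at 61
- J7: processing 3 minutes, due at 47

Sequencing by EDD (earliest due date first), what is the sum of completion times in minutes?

EDD (increasing due date): J5 J4 J7 J2 J1 J3 J6.
J5: 0→18
J4: 18→38
J7: 38→41
J2: 41→57
J1: 57→63
J3: 63→76
J6: 76→93
Sum = 18+38+41+57+63+76+93 = 386.

386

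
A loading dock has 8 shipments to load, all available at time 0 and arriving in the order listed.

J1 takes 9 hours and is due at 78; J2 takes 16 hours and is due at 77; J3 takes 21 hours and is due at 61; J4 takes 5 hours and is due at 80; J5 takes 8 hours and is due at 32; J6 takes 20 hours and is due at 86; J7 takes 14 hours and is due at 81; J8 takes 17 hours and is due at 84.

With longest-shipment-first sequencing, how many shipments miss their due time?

LPT (decreasing processing time): J3 J6 J8 J2 J7 J1 J5 J4.
J3: 0→21, due 61, tardiness 0
J6: 21→41, due 86, tardiness 0
J8: 41→58, due 84, tardiness 0
J2: 58→74, due 77, tardiness 0
J7: 74→88, due 81, tardiness 7
J1: 88→97, due 78, tardiness 19
J5: 97→105, due 32, tardiness 73
J4: 105→110, due 80, tardiness 30
Late shipments: 4.

4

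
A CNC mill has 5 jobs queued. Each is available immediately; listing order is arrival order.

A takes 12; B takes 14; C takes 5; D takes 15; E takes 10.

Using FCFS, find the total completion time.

FIFO (arrival order): A B C D E.
A: 0→12
B: 12→26
C: 26→31
D: 31→46
E: 46→56
Sum = 12+26+31+46+56 = 171.

171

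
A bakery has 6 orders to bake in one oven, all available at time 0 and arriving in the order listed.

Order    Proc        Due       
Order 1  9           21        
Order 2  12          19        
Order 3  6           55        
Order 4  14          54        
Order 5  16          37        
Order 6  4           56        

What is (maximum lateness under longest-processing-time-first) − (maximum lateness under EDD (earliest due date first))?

25

LPT (decreasing processing time): Order 5 Order 4 Order 2 Order 1 Order 3 Order 6.
Order 5: 0→16, due 37, lateness -21
Order 4: 16→30, due 54, lateness -24
Order 2: 30→42, due 19, lateness 23
Order 1: 42→51, due 21, lateness 30
Order 3: 51→57, due 55, lateness 2
Order 6: 57→61, due 56, lateness 5
Maximum = 30.
EDD (increasing due date): Order 2 Order 1 Order 5 Order 4 Order 3 Order 6.
Order 2: 0→12, due 19, lateness -7
Order 1: 12→21, due 21, lateness 0
Order 5: 21→37, due 37, lateness 0
Order 4: 37→51, due 54, lateness -3
Order 3: 51→57, due 55, lateness 2
Order 6: 57→61, due 56, lateness 5
Maximum = 5.
Difference = 30 − 5 = 25.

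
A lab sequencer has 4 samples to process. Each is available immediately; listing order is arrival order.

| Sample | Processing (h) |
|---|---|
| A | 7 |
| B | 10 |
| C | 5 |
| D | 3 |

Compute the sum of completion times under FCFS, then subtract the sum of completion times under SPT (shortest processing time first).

FIFO (arrival order): A B C D.
A: 0→7
B: 7→17
C: 17→22
D: 22→25
Sum = 7+17+22+25 = 71.
SPT (increasing processing time): D C A B.
D: 0→3
C: 3→8
A: 8→15
B: 15→25
Sum = 3+8+15+25 = 51.
Difference = 71 − 51 = 20.

20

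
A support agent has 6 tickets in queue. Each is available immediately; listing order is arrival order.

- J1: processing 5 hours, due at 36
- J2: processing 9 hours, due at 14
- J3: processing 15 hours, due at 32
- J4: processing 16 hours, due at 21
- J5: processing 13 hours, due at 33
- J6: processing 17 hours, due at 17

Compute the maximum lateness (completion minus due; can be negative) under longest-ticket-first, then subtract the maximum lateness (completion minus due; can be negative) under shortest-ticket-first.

-2

LPT (decreasing processing time): J6 J4 J3 J5 J2 J1.
J6: 0→17, due 17, lateness 0
J4: 17→33, due 21, lateness 12
J3: 33→48, due 32, lateness 16
J5: 48→61, due 33, lateness 28
J2: 61→70, due 14, lateness 56
J1: 70→75, due 36, lateness 39
Maximum = 56.
SPT (increasing processing time): J1 J2 J5 J3 J4 J6.
J1: 0→5, due 36, lateness -31
J2: 5→14, due 14, lateness 0
J5: 14→27, due 33, lateness -6
J3: 27→42, due 32, lateness 10
J4: 42→58, due 21, lateness 37
J6: 58→75, due 17, lateness 58
Maximum = 58.
Difference = 56 − 58 = -2.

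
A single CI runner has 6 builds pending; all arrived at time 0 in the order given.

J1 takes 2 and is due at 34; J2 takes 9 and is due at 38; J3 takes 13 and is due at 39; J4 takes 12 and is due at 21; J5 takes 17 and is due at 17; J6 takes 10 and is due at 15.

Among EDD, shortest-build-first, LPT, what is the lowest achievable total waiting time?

113

EDD (increasing due date): J6 J5 J4 J1 J2 J3.
J6: waits 0, runs 0→10
J5: waits 10, runs 10→27
J4: waits 27, runs 27→39
J1: waits 39, runs 39→41
J2: waits 41, runs 41→50
J3: waits 50, runs 50→63
Sum = 0+10+27+39+41+50 = 167.
SPT (increasing processing time): J1 J2 J6 J4 J3 J5.
J1: waits 0, runs 0→2
J2: waits 2, runs 2→11
J6: waits 11, runs 11→21
J4: waits 21, runs 21→33
J3: waits 33, runs 33→46
J5: waits 46, runs 46→63
Sum = 0+2+11+21+33+46 = 113.
LPT (decreasing processing time): J5 J3 J4 J6 J2 J1.
J5: waits 0, runs 0→17
J3: waits 17, runs 17→30
J4: waits 30, runs 30→42
J6: waits 42, runs 42→52
J2: waits 52, runs 52→61
J1: waits 61, runs 61→63
Sum = 0+17+30+42+52+61 = 202.
EDD 167, SPT 113, LPT 202 → minimum 113.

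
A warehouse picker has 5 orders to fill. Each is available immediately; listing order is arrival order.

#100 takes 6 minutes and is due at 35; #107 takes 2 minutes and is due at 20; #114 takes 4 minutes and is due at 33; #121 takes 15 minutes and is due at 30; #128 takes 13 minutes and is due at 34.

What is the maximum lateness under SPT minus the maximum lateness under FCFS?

4

SPT (increasing processing time): #107 #114 #100 #128 #121.
#107: 0→2, due 20, lateness -18
#114: 2→6, due 33, lateness -27
#100: 6→12, due 35, lateness -23
#128: 12→25, due 34, lateness -9
#121: 25→40, due 30, lateness 10
Maximum = 10.
FIFO (arrival order): #100 #107 #114 #121 #128.
#100: 0→6, due 35, lateness -29
#107: 6→8, due 20, lateness -12
#114: 8→12, due 33, lateness -21
#121: 12→27, due 30, lateness -3
#128: 27→40, due 34, lateness 6
Maximum = 6.
Difference = 10 − 6 = 4.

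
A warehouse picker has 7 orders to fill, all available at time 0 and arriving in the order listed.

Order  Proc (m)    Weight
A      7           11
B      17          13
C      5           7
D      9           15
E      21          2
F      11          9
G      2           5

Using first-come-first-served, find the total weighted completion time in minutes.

2270

FIFO (arrival order): A B C D E F G.
A: finishes 7, weight 11, w·C = 77
B: finishes 24, weight 13, w·C = 312
C: finishes 29, weight 7, w·C = 203
D: finishes 38, weight 15, w·C = 570
E: finishes 59, weight 2, w·C = 118
F: finishes 70, weight 9, w·C = 630
G: finishes 72, weight 5, w·C = 360
Sum = 77+312+203+570+118+630+360 = 2270.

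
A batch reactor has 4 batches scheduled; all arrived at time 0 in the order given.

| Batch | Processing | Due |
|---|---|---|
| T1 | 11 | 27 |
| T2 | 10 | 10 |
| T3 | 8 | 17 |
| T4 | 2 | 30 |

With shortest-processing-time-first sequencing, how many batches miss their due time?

2

SPT (increasing processing time): T4 T3 T2 T1.
T4: 0→2, due 30, tardiness 0
T3: 2→10, due 17, tardiness 0
T2: 10→20, due 10, tardiness 10
T1: 20→31, due 27, tardiness 4
Late batches: 2.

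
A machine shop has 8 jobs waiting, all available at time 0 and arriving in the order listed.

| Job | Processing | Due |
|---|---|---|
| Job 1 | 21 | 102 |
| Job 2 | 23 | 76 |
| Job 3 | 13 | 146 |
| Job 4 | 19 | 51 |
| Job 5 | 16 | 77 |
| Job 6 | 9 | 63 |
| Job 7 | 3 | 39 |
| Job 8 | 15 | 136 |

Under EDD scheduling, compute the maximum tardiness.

EDD (increasing due date): Job 7 Job 4 Job 6 Job 2 Job 5 Job 1 Job 8 Job 3.
Job 7: 0→3, due 39, tardiness 0
Job 4: 3→22, due 51, tardiness 0
Job 6: 22→31, due 63, tardiness 0
Job 2: 31→54, due 76, tardiness 0
Job 5: 54→70, due 77, tardiness 0
Job 1: 70→91, due 102, tardiness 0
Job 8: 91→106, due 136, tardiness 0
Job 3: 106→119, due 146, tardiness 0
Maximum = 0.

0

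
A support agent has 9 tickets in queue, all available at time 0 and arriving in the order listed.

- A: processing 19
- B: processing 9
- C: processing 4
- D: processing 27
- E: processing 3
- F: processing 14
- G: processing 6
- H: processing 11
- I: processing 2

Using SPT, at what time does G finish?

SPT (increasing processing time): I E C G B H F A D.
I: 0→2
E: 2→5
C: 5→9
G: 9→15

15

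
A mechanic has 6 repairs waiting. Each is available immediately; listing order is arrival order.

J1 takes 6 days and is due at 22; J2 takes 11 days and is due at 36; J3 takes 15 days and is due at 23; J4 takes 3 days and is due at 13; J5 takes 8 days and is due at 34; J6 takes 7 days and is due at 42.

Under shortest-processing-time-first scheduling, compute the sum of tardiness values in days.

SPT (increasing processing time): J4 J1 J6 J5 J2 J3.
J4: 0→3, due 13, tardiness 0
J1: 3→9, due 22, tardiness 0
J6: 9→16, due 42, tardiness 0
J5: 16→24, due 34, tardiness 0
J2: 24→35, due 36, tardiness 0
J3: 35→50, due 23, tardiness 27
Sum = 0+0+0+0+0+27 = 27.

27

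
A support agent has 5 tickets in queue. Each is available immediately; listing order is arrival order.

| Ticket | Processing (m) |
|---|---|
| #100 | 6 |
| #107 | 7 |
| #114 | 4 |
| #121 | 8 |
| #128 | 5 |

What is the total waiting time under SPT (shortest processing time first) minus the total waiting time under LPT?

-20

SPT (increasing processing time): #114 #128 #100 #107 #121.
#114: waits 0, runs 0→4
#128: waits 4, runs 4→9
#100: waits 9, runs 9→15
#107: waits 15, runs 15→22
#121: waits 22, runs 22→30
Sum = 0+4+9+15+22 = 50.
LPT (decreasing processing time): #121 #107 #100 #128 #114.
#121: waits 0, runs 0→8
#107: waits 8, runs 8→15
#100: waits 15, runs 15→21
#128: waits 21, runs 21→26
#114: waits 26, runs 26→30
Sum = 0+8+15+21+26 = 70.
Difference = 50 − 70 = -20.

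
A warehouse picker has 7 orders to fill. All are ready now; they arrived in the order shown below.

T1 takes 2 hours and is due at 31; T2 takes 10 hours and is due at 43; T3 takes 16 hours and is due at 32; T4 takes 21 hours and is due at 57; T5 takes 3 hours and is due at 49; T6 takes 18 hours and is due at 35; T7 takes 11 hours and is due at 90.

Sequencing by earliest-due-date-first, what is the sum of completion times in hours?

EDD (increasing due date): T1 T3 T6 T2 T5 T4 T7.
T1: 0→2
T3: 2→18
T6: 18→36
T2: 36→46
T5: 46→49
T4: 49→70
T7: 70→81
Sum = 2+18+36+46+49+70+81 = 302.

302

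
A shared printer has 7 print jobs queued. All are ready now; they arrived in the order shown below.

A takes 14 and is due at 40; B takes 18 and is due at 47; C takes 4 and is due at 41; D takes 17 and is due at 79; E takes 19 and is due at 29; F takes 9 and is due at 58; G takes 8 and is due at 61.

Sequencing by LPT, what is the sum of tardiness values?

LPT (decreasing processing time): E B D A F G C.
E: 0→19, due 29, tardiness 0
B: 19→37, due 47, tardiness 0
D: 37→54, due 79, tardiness 0
A: 54→68, due 40, tardiness 28
F: 68→77, due 58, tardiness 19
G: 77→85, due 61, tardiness 24
C: 85→89, due 41, tardiness 48
Sum = 0+0+0+28+19+24+48 = 119.

119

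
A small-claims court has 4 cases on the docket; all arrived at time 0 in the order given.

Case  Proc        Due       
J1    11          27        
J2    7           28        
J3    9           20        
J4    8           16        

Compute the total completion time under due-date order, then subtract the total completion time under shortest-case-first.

7

EDD (increasing due date): J4 J3 J1 J2.
J4: 0→8
J3: 8→17
J1: 17→28
J2: 28→35
Sum = 8+17+28+35 = 88.
SPT (increasing processing time): J2 J4 J3 J1.
J2: 0→7
J4: 7→15
J3: 15→24
J1: 24→35
Sum = 7+15+24+35 = 81.
Difference = 88 − 81 = 7.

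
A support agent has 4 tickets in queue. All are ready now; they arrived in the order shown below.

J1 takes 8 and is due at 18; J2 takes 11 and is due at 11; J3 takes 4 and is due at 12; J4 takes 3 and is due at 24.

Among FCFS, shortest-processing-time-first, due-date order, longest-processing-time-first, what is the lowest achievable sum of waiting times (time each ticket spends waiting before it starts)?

FIFO (arrival order): J1 J2 J3 J4.
J1: waits 0, runs 0→8
J2: waits 8, runs 8→19
J3: waits 19, runs 19→23
J4: waits 23, runs 23→26
Sum = 0+8+19+23 = 50.
SPT (increasing processing time): J4 J3 J1 J2.
J4: waits 0, runs 0→3
J3: waits 3, runs 3→7
J1: waits 7, runs 7→15
J2: waits 15, runs 15→26
Sum = 0+3+7+15 = 25.
EDD (increasing due date): J2 J3 J1 J4.
J2: waits 0, runs 0→11
J3: waits 11, runs 11→15
J1: waits 15, runs 15→23
J4: waits 23, runs 23→26
Sum = 0+11+15+23 = 49.
LPT (decreasing processing time): J2 J1 J3 J4.
J2: waits 0, runs 0→11
J1: waits 11, runs 11→19
J3: waits 19, runs 19→23
J4: waits 23, runs 23→26
Sum = 0+11+19+23 = 53.
FIFO 50, SPT 25, EDD 49, LPT 53 → minimum 25.

25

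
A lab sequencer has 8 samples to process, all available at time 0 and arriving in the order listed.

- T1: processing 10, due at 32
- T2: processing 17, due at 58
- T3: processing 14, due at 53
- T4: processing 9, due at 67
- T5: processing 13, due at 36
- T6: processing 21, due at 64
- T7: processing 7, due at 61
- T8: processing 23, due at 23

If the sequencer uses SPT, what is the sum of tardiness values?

SPT (increasing processing time): T7 T4 T1 T5 T3 T2 T6 T8.
T7: 0→7, due 61, tardiness 0
T4: 7→16, due 67, tardiness 0
T1: 16→26, due 32, tardiness 0
T5: 26→39, due 36, tardiness 3
T3: 39→53, due 53, tardiness 0
T2: 53→70, due 58, tardiness 12
T6: 70→91, due 64, tardiness 27
T8: 91→114, due 23, tardiness 91
Sum = 0+0+0+3+0+12+27+91 = 133.

133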